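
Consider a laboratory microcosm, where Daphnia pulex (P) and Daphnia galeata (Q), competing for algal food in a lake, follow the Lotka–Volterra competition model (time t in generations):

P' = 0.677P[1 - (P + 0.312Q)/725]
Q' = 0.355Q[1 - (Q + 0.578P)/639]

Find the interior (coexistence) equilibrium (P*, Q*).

Setting both brackets to zero gives the nullclines P + 0.312Q = 725 and 0.578P + Q = 639.
Substituting Q = 639 - 0.578P into the first: P(1 - 0.312·0.578) = 725 - 0.312·639.
So P* = 526/0.82 = 641, and then Q* = 639 - 0.578·641 = 268.

P* ≈ 641, Q* ≈ 268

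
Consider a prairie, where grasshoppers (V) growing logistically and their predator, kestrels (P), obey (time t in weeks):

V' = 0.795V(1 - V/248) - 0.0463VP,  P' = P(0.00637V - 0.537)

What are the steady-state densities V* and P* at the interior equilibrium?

V* ≈ 84.3, P* ≈ 11.3

From dP/dt = 0 with P > 0: 0.00637V* = 0.537, so V* = 84.3.
Substitute into dV/dt = 0: 0.795(1 - 84.3/248) = 0.0463P*.
The bracket is 0.66, giving P* = 0.525/0.0463 = 11.3.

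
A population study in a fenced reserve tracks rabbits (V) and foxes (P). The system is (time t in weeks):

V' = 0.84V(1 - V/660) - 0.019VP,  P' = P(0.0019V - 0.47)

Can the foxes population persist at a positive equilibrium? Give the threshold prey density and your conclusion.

Threshold V = 247; K > 247, so yes, the predator persists.

The predator equation gives dP/dt > 0 only when V > 0.47/0.0019 = 247.
Without the predator, V → K = 660. Since 660 > 247, the predator can invade and persist.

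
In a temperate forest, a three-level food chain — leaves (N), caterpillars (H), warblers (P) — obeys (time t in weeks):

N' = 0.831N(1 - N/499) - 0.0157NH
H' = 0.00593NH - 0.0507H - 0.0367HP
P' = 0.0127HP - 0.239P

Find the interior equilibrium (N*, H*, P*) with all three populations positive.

From dP/dt = 0: 0.0127H* = 0.239, so H* = 18.8.
From dN/dt = 0: 0.831(1 - N*/499) = 0.0157·18.8, giving N* = 499·(1 - 0.356) = 322.
From dH/dt = 0: 0.00593·322 - 0.0507 = 0.0367P*, so P* = 1.86/0.0367 = 50.6.

N* ≈ 322, H* ≈ 18.8, P* ≈ 50.6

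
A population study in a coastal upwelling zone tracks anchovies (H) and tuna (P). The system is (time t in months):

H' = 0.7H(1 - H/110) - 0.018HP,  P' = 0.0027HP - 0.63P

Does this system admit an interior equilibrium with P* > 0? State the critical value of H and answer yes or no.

Threshold H = 233; K < 233, so no, the predator goes extinct.

The predator equation gives dP/dt > 0 only when H > 0.63/0.0027 = 233.
Without the predator, H → K = 110. Since 110 < 233, the predator cannot invade.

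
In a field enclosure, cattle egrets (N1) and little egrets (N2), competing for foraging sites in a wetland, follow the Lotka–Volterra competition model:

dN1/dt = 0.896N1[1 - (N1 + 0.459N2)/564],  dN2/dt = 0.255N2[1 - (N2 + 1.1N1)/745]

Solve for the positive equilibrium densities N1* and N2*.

N1* ≈ 448, N2* ≈ 252

Setting both brackets to zero gives the nullclines N1 + 0.459N2 = 564 and 1.1N1 + N2 = 745.
Substituting N2 = 745 - 1.1N1 into the first: N1(1 - 0.459·1.1) = 564 - 0.459·745.
So N1* = 222/0.495 = 448, and then N2* = 745 - 1.1·448 = 252.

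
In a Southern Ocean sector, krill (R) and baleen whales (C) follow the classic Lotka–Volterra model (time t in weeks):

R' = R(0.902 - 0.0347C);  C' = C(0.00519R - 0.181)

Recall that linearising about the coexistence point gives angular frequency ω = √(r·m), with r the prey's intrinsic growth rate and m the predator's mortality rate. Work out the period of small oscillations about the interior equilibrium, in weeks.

T ≈ 15.6 weeks

Here r = 0.902 and m = 0.181, so r·m = 0.163.
ω = √0.163 = 0.404 per week, hence T = 2π/ω ≈ 15.6 weeks.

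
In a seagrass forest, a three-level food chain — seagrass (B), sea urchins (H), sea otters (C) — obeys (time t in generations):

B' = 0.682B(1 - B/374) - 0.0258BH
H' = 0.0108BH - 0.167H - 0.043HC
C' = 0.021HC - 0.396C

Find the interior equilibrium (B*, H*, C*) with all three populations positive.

B* ≈ 107, H* ≈ 18.9, C* ≈ 23

From dC/dt = 0: 0.021H* = 0.396, so H* = 18.9.
From dB/dt = 0: 0.682(1 - B*/374) = 0.0258·18.9, giving B* = 374·(1 - 0.713) = 107.
From dH/dt = 0: 0.0108·107 - 0.167 = 0.043C*, so C* = 0.991/0.043 = 23.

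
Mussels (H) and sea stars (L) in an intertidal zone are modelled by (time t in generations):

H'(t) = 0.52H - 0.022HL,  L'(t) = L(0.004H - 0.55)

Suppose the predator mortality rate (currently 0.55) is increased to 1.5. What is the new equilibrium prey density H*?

H* ≈ 375

At the interior fixed point, setting dL/dt = 0 with L > 0 fixes H* = (predator death rate)/(HL coefficient) — independent of the other coefficients.
With the change, H* = 1.5/0.004 = 375; it rises from 138.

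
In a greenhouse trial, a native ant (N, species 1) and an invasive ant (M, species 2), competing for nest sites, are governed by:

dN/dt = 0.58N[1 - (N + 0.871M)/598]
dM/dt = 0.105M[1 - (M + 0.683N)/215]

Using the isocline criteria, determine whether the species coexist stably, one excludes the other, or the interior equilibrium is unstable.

Compare the nullcline intercepts: K1/α12 = 598/0.871 = 687 > K2 = 215; K2/α21 = 215/0.683 = 315 < K1 = 598.
Since the inequalities point opposite ways, species 1 can invade but species 2 cannot.

species 1 excludes species 2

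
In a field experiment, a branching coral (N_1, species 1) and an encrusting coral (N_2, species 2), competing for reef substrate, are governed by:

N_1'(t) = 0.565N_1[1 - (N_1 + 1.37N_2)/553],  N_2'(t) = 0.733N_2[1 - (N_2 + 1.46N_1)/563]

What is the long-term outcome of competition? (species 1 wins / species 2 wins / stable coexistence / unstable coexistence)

unstable coexistence (outcome depends on initial conditions)

Compare the nullcline intercepts: K1/α12 = 553/1.37 = 404 < K2 = 563; K2/α21 = 563/1.46 = 386 < K1 = 553.
Since both are reversed, neither can invade when rare; the interior point is a saddle.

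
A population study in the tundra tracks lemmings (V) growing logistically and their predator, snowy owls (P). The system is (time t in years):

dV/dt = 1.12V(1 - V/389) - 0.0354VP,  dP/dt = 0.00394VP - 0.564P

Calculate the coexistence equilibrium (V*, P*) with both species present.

From dP/dt = 0 with P > 0: 0.00394V* = 0.564, so V* = 143.
Substitute into dV/dt = 0: 1.12(1 - 143/389) = 0.0354P*.
The bracket is 0.632, giving P* = 0.708/0.0354 = 20.

V* ≈ 143, P* ≈ 20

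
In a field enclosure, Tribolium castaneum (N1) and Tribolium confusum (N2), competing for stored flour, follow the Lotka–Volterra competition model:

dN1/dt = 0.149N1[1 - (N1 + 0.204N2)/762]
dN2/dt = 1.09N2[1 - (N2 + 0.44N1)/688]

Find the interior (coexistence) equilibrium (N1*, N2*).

Setting both brackets to zero gives the nullclines N1 + 0.204N2 = 762 and 0.44N1 + N2 = 688.
Substituting N2 = 688 - 0.44N1 into the first: N1(1 - 0.204·0.44) = 762 - 0.204·688.
So N1* = 622/0.91 = 683, and then N2* = 688 - 0.44·683 = 388.

N1* ≈ 683, N2* ≈ 388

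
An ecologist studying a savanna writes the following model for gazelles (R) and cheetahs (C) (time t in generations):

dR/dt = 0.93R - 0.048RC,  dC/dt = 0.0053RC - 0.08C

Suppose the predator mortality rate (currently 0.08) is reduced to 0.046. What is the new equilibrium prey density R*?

R* ≈ 8.68

At the interior fixed point, setting dC/dt = 0 with C > 0 fixes R* = (predator death rate)/(RC coefficient) — independent of the other coefficients.
With the change, R* = 0.046/0.0053 = 8.68; it falls from 15.1.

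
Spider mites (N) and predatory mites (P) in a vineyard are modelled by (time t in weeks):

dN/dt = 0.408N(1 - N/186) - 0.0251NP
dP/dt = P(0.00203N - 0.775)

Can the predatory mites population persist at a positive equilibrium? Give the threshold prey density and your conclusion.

Threshold N = 382; K < 382, so no, the predator goes extinct.

The predator equation gives dP/dt > 0 only when N > 0.775/0.00203 = 382.
Without the predator, N → K = 186. Since 186 < 382, the predator cannot invade.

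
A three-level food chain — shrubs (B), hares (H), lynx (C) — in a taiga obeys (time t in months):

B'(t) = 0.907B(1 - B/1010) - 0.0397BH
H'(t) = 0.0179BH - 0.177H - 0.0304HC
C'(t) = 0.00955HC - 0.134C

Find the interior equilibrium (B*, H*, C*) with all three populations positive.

From dC/dt = 0: 0.00955H* = 0.134, so H* = 14.
From dB/dt = 0: 0.907(1 - B*/1010) = 0.0397·14, giving B* = 1010·(1 - 0.614) = 390.
From dH/dt = 0: 0.0179·390 - 0.177 = 0.0304C*, so C* = 6.8/0.0304 = 224.

B* ≈ 390, H* ≈ 14, C* ≈ 224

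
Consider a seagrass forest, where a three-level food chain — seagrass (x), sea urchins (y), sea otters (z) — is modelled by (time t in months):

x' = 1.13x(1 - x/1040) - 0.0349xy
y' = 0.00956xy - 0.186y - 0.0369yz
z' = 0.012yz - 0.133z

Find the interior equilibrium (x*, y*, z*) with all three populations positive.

x* ≈ 684, y* ≈ 11.1, z* ≈ 172

From dz/dt = 0: 0.012y* = 0.133, so y* = 11.1.
From dx/dt = 0: 1.13(1 - x*/1040) = 0.0349·11.1, giving x* = 1040·(1 - 0.342) = 684.
From dy/dt = 0: 0.00956·684 - 0.186 = 0.0369z*, so z* = 6.35/0.0369 = 172.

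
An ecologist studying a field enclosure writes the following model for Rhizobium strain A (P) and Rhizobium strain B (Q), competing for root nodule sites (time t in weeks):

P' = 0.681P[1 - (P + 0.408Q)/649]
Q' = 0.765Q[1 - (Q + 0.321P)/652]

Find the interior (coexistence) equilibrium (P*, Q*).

Setting both brackets to zero gives the nullclines P + 0.408Q = 649 and 0.321P + Q = 652.
Substituting Q = 652 - 0.321P into the first: P(1 - 0.408·0.321) = 649 - 0.408·652.
So P* = 383/0.869 = 441, and then Q* = 652 - 0.321·441 = 511.

P* ≈ 441, Q* ≈ 511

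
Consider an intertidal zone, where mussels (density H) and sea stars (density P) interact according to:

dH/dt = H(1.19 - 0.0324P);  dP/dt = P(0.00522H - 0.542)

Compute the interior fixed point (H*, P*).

H* ≈ 104, P* ≈ 36.7

Set dP/dt = 0 with P > 0: 0.00522H - 0.542 = 0, so H* = 0.542/0.00522 = 104.
Set dH/dt = 0 with H > 0: 1.19 - 0.0324P = 0, so P* = 1.19/0.0324 = 36.7.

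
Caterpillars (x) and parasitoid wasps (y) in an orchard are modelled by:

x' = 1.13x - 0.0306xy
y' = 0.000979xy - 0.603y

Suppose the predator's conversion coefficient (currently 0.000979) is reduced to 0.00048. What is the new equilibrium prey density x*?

At the interior fixed point, setting dy/dt = 0 with y > 0 fixes x* = (predator death rate)/(xy coefficient) — independent of the other coefficients.
With the change, x* = 0.603/0.00048 = 1260; it rises from 616.

x* ≈ 1260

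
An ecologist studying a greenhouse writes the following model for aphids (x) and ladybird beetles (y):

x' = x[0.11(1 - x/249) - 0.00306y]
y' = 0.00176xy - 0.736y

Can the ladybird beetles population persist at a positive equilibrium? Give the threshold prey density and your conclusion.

Threshold x = 418; K < 418, so no, the predator goes extinct.

The predator equation gives dy/dt > 0 only when x > 0.736/0.00176 = 418.
Without the predator, x → K = 249. Since 249 < 418, the predator cannot invade.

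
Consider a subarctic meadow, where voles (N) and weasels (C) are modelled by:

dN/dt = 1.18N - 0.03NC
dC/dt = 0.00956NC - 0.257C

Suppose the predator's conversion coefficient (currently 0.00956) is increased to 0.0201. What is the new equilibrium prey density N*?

At the interior fixed point, setting dC/dt = 0 with C > 0 fixes N* = (predator death rate)/(NC coefficient) — independent of the other coefficients.
With the change, N* = 0.257/0.0201 = 12.8; it falls from 26.9.

N* ≈ 12.8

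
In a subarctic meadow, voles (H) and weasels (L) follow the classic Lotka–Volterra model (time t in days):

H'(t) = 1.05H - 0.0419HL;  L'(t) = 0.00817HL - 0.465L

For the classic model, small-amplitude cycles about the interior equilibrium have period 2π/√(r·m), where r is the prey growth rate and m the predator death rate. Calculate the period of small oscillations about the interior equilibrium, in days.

Here r = 1.05 and m = 0.465, so r·m = 0.488.
ω = √0.488 = 0.699 per day, hence T = 2π/ω ≈ 8.99 days.

T ≈ 8.99 days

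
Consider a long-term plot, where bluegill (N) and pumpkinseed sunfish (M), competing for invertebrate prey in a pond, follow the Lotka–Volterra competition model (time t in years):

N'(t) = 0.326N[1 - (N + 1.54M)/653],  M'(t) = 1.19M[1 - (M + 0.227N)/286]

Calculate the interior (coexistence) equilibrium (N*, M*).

N* ≈ 327, M* ≈ 212

Setting both brackets to zero gives the nullclines N + 1.54M = 653 and 0.227N + M = 286.
Substituting M = 286 - 0.227N into the first: N(1 - 1.54·0.227) = 653 - 1.54·286.
So N* = 213/0.65 = 327, and then M* = 286 - 0.227·327 = 212.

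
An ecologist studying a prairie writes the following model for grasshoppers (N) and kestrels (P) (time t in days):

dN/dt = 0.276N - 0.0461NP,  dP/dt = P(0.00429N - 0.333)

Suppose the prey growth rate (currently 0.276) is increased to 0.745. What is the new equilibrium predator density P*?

At the interior fixed point, setting dN/dt = 0 with N > 0 fixes P* = (prey growth rate)/(NP coefficient) — independent of the other coefficients.
With the change, P* = 0.745/0.0461 = 16.2; it rises from 5.99.

P* ≈ 16.2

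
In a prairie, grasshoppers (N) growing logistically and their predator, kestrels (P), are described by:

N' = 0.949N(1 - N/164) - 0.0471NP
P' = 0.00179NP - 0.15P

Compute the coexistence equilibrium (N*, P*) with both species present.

N* ≈ 83.8, P* ≈ 9.85

From dP/dt = 0 with P > 0: 0.00179N* = 0.15, so N* = 83.8.
Substitute into dN/dt = 0: 0.949(1 - 83.8/164) = 0.0471P*.
The bracket is 0.489, giving P* = 0.464/0.0471 = 9.85.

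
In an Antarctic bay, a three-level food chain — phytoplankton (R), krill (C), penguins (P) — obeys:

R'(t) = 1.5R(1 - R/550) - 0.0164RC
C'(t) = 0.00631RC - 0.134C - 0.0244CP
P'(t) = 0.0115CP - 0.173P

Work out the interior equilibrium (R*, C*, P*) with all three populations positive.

From dP/dt = 0: 0.0115C* = 0.173, so C* = 15.
From dR/dt = 0: 1.5(1 - R*/550) = 0.0164·15, giving R* = 550·(1 - 0.164) = 460.
From dC/dt = 0: 0.00631·460 - 0.134 = 0.0244P*, so P* = 2.77/0.0244 = 113.

R* ≈ 460, C* ≈ 15, P* ≈ 113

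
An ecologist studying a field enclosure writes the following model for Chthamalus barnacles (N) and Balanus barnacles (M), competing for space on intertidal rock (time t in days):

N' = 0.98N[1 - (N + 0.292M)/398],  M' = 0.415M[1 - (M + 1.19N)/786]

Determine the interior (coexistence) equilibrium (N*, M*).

Setting both brackets to zero gives the nullclines N + 0.292M = 398 and 1.19N + M = 786.
Substituting M = 786 - 1.19N into the first: N(1 - 0.292·1.19) = 398 - 0.292·786.
So N* = 168/0.653 = 258, and then M* = 786 - 1.19·258 = 479.

N* ≈ 258, M* ≈ 479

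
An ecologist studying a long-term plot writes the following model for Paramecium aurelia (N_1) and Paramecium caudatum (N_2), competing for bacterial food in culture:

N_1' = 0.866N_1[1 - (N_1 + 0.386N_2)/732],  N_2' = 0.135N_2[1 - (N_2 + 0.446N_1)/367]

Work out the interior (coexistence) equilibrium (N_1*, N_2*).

N_1* ≈ 713, N_2* ≈ 49

Setting both brackets to zero gives the nullclines N_1 + 0.386N_2 = 732 and 0.446N_1 + N_2 = 367.
Substituting N_2 = 367 - 0.446N_1 into the first: N_1(1 - 0.386·0.446) = 732 - 0.386·367.
So N_1* = 590/0.828 = 713, and then N_2* = 367 - 0.446·713 = 49.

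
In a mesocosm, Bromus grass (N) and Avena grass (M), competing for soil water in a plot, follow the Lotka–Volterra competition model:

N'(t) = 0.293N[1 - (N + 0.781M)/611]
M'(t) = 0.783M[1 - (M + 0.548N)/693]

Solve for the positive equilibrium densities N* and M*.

N* ≈ 122, M* ≈ 626

Setting both brackets to zero gives the nullclines N + 0.781M = 611 and 0.548N + M = 693.
Substituting M = 693 - 0.548N into the first: N(1 - 0.781·0.548) = 611 - 0.781·693.
So N* = 69.8/0.572 = 122, and then M* = 693 - 0.548·122 = 626.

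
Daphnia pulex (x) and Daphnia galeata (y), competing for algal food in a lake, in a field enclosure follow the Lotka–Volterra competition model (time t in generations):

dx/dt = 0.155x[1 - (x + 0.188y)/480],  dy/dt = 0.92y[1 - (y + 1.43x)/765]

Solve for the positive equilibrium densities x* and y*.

Setting both brackets to zero gives the nullclines x + 0.188y = 480 and 1.43x + y = 765.
Substituting y = 765 - 1.43x into the first: x(1 - 0.188·1.43) = 480 - 0.188·765.
So x* = 336/0.731 = 460, and then y* = 765 - 1.43·460 = 108.

x* ≈ 460, y* ≈ 108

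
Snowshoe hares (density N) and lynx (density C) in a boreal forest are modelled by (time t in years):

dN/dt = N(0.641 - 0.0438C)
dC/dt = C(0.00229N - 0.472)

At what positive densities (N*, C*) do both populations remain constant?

Set dC/dt = 0 with C > 0: 0.00229N - 0.472 = 0, so N* = 0.472/0.00229 = 206.
Set dN/dt = 0 with N > 0: 0.641 - 0.0438C = 0, so C* = 0.641/0.0438 = 14.6.

N* ≈ 206, C* ≈ 14.6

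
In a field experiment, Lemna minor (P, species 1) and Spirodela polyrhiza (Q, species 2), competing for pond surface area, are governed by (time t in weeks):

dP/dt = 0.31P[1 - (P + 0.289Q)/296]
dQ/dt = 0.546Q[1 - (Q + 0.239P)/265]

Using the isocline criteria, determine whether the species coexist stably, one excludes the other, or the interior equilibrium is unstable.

stable coexistence

Compare the nullcline intercepts: K1/α12 = 296/0.289 = 1020 > K2 = 265; K2/α21 = 265/0.239 = 1110 > K1 = 296.
Since both inequalities hold, each species can invade when rare, so the interior equilibrium is stable.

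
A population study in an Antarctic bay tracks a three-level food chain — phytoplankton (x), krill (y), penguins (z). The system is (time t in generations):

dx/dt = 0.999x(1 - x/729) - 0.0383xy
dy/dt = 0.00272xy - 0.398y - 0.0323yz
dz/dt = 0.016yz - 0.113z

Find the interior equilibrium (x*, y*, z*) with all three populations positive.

x* ≈ 532, y* ≈ 7.06, z* ≈ 32.4

From dz/dt = 0: 0.016y* = 0.113, so y* = 7.06.
From dx/dt = 0: 0.999(1 - x*/729) = 0.0383·7.06, giving x* = 729·(1 - 0.271) = 532.
From dy/dt = 0: 0.00272·532 - 0.398 = 0.0323z*, so z* = 1.05/0.0323 = 32.4.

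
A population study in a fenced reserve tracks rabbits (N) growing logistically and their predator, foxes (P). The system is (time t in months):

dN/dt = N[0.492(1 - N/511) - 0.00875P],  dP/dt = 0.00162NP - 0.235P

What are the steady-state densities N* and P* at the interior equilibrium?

From dP/dt = 0 with P > 0: 0.00162N* = 0.235, so N* = 145.
Substitute into dN/dt = 0: 0.492(1 - 145/511) = 0.00875P*.
The bracket is 0.716, giving P* = 0.352/0.00875 = 40.3.

N* ≈ 145, P* ≈ 40.3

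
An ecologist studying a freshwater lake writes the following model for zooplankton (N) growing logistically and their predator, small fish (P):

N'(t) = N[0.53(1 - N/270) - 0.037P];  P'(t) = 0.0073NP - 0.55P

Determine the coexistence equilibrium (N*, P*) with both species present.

From dP/dt = 0 with P > 0: 0.0073N* = 0.55, so N* = 75.3.
Substitute into dN/dt = 0: 0.53(1 - 75.3/270) = 0.037P*.
The bracket is 0.721, giving P* = 0.382/0.037 = 10.3.

N* ≈ 75.3, P* ≈ 10.3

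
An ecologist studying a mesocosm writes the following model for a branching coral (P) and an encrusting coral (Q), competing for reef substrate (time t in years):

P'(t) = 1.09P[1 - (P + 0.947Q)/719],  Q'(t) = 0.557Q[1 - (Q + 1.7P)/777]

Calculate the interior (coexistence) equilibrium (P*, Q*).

P* ≈ 27.6, Q* ≈ 730

Setting both brackets to zero gives the nullclines P + 0.947Q = 719 and 1.7P + Q = 777.
Substituting Q = 777 - 1.7P into the first: P(1 - 0.947·1.7) = 719 - 0.947·777.
So P* = -16.8/-0.61 = 27.6, and then Q* = 777 - 1.7·27.6 = 730.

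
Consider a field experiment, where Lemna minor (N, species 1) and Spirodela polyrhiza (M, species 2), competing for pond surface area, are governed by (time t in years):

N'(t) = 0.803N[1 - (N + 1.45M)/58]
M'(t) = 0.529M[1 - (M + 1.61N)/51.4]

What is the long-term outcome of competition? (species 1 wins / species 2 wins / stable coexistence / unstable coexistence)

unstable coexistence (outcome depends on initial conditions)

Compare the nullcline intercepts: K1/α12 = 58/1.45 = 40 < K2 = 51.4; K2/α21 = 51.4/1.61 = 31.9 < K1 = 58.
Since both are reversed, neither can invade when rare; the interior point is a saddle.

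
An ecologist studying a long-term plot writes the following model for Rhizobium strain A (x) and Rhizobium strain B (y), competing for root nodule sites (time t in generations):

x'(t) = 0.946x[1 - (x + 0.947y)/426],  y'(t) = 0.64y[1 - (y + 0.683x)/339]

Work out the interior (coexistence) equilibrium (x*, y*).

Setting both brackets to zero gives the nullclines x + 0.947y = 426 and 0.683x + y = 339.
Substituting y = 339 - 0.683x into the first: x(1 - 0.947·0.683) = 426 - 0.947·339.
So x* = 105/0.353 = 297, and then y* = 339 - 0.683·297 = 136.

x* ≈ 297, y* ≈ 136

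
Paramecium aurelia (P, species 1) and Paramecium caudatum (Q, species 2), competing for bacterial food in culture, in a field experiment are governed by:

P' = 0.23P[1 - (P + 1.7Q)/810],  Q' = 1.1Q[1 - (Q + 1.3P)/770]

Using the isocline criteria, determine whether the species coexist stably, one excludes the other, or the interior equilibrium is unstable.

Compare the nullcline intercepts: K1/α12 = 810/1.7 = 476 < K2 = 770; K2/α21 = 770/1.3 = 592 < K1 = 810.
Since both are reversed, neither can invade when rare; the interior point is a saddle.

unstable coexistence (outcome depends on initial conditions)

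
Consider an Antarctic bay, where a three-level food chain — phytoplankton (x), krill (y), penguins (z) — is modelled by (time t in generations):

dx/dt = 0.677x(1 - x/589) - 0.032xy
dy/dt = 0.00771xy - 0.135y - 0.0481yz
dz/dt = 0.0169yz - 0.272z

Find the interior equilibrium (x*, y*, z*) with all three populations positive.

From dz/dt = 0: 0.0169y* = 0.272, so y* = 16.1.
From dx/dt = 0: 0.677(1 - x*/589) = 0.032·16.1, giving x* = 589·(1 - 0.761) = 141.
From dy/dt = 0: 0.00771·141 - 0.135 = 0.0481z*, so z* = 0.951/0.0481 = 19.8.

x* ≈ 141, y* ≈ 16.1, z* ≈ 19.8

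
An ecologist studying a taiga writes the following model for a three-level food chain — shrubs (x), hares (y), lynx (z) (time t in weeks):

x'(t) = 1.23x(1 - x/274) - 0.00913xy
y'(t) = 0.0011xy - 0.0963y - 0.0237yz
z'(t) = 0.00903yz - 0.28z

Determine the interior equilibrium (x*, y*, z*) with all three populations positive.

From dz/dt = 0: 0.00903y* = 0.28, so y* = 31.
From dx/dt = 0: 1.23(1 - x*/274) = 0.00913·31, giving x* = 274·(1 - 0.23) = 211.
From dy/dt = 0: 0.0011·211 - 0.0963 = 0.0237z*, so z* = 0.136/0.0237 = 5.73.

x* ≈ 211, y* ≈ 31, z* ≈ 5.73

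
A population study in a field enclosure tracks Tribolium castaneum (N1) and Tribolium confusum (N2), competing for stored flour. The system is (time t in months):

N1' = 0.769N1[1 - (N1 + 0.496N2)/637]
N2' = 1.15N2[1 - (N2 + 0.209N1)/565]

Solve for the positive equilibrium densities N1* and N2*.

N1* ≈ 398, N2* ≈ 482

Setting both brackets to zero gives the nullclines N1 + 0.496N2 = 637 and 0.209N1 + N2 = 565.
Substituting N2 = 565 - 0.209N1 into the first: N1(1 - 0.496·0.209) = 637 - 0.496·565.
So N1* = 357/0.896 = 398, and then N2* = 565 - 0.209·398 = 482.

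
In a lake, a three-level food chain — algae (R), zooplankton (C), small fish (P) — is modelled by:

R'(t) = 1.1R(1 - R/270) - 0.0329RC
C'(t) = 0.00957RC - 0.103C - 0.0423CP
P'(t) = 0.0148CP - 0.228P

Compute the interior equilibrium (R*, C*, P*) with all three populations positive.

From dP/dt = 0: 0.0148C* = 0.228, so C* = 15.4.
From dR/dt = 0: 1.1(1 - R*/270) = 0.0329·15.4, giving R* = 270·(1 - 0.461) = 146.
From dC/dt = 0: 0.00957·146 - 0.103 = 0.0423P*, so P* = 1.29/0.0423 = 30.5.

R* ≈ 146, C* ≈ 15.4, P* ≈ 30.5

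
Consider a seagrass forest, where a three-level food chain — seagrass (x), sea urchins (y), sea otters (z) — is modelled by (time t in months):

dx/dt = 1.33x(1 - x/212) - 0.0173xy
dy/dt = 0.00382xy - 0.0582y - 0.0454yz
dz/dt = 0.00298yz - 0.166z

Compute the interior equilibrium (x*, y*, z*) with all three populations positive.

x* ≈ 58.4, y* ≈ 55.7, z* ≈ 3.63

From dz/dt = 0: 0.00298y* = 0.166, so y* = 55.7.
From dx/dt = 0: 1.33(1 - x*/212) = 0.0173·55.7, giving x* = 212·(1 - 0.725) = 58.4.
From dy/dt = 0: 0.00382·58.4 - 0.0582 = 0.0454z*, so z* = 0.165/0.0454 = 3.63.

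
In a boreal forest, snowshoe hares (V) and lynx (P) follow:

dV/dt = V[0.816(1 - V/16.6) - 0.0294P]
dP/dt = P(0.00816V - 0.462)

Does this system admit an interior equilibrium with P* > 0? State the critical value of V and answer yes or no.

The predator equation gives dP/dt > 0 only when V > 0.462/0.00816 = 56.6.
Without the predator, V → K = 16.6. Since 16.6 < 56.6, the predator cannot invade.

Threshold V = 56.6; K < 56.6, so no, the predator goes extinct.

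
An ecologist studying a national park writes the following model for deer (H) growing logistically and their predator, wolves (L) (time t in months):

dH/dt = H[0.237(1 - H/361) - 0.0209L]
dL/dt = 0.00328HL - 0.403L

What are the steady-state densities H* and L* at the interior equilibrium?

H* ≈ 123, L* ≈ 7.48

From dL/dt = 0 with L > 0: 0.00328H* = 0.403, so H* = 123.
Substitute into dH/dt = 0: 0.237(1 - 123/361) = 0.0209L*.
The bracket is 0.66, giving L* = 0.156/0.0209 = 7.48.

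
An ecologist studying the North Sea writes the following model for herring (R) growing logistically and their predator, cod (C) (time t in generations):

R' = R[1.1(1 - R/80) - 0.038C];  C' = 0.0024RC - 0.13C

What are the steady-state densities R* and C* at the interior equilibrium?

R* ≈ 54.2, C* ≈ 9.35

From dC/dt = 0 with C > 0: 0.0024R* = 0.13, so R* = 54.2.
Substitute into dR/dt = 0: 1.1(1 - 54.2/80) = 0.038C*.
The bracket is 0.323, giving C* = 0.355/0.038 = 9.35.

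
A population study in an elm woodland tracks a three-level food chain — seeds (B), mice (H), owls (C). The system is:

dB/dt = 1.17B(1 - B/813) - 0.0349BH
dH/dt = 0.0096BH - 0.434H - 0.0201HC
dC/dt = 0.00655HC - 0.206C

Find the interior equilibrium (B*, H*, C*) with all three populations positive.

B* ≈ 50.3, H* ≈ 31.5, C* ≈ 2.43

From dC/dt = 0: 0.00655H* = 0.206, so H* = 31.5.
From dB/dt = 0: 1.17(1 - B*/813) = 0.0349·31.5, giving B* = 813·(1 - 0.938) = 50.3.
From dH/dt = 0: 0.0096·50.3 - 0.434 = 0.0201C*, so C* = 0.0488/0.0201 = 2.43.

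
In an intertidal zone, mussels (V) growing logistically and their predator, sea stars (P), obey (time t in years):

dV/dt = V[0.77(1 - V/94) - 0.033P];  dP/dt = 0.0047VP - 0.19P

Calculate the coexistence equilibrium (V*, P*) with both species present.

From dP/dt = 0 with P > 0: 0.0047V* = 0.19, so V* = 40.4.
Substitute into dV/dt = 0: 0.77(1 - 40.4/94) = 0.033P*.
The bracket is 0.57, giving P* = 0.439/0.033 = 13.3.

V* ≈ 40.4, P* ≈ 13.3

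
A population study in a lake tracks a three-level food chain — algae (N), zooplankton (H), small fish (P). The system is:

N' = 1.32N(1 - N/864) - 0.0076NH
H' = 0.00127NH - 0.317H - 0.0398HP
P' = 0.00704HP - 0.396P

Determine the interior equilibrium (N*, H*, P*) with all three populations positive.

N* ≈ 584, H* ≈ 56.2, P* ≈ 10.7

From dP/dt = 0: 0.00704H* = 0.396, so H* = 56.2.
From dN/dt = 0: 1.32(1 - N*/864) = 0.0076·56.2, giving N* = 864·(1 - 0.324) = 584.
From dH/dt = 0: 0.00127·584 - 0.317 = 0.0398P*, so P* = 0.425/0.0398 = 10.7.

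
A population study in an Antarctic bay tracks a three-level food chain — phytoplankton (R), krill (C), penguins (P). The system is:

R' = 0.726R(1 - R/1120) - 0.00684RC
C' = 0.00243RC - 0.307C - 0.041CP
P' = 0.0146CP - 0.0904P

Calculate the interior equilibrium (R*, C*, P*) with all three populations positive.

From dP/dt = 0: 0.0146C* = 0.0904, so C* = 6.19.
From dR/dt = 0: 0.726(1 - R*/1120) = 0.00684·6.19, giving R* = 1120·(1 - 0.0583) = 1050.
From dC/dt = 0: 0.00243·1050 - 0.307 = 0.041P*, so P* = 2.26/0.041 = 55.

R* ≈ 1050, C* ≈ 6.19, P* ≈ 55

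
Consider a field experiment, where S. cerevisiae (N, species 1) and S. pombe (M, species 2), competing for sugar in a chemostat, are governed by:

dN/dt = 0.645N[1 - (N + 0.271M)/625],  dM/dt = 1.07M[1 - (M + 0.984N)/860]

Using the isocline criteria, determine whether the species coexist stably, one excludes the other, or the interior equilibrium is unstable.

stable coexistence

Compare the nullcline intercepts: K1/α12 = 625/0.271 = 2310 > K2 = 860; K2/α21 = 860/0.984 = 874 > K1 = 625.
Since both inequalities hold, each species can invade when rare, so the interior equilibrium is stable.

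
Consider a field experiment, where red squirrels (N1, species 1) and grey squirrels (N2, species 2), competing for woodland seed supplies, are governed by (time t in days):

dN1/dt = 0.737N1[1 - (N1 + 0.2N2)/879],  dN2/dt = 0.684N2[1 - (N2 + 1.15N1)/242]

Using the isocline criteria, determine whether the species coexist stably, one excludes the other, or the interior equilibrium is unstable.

Compare the nullcline intercepts: K1/α12 = 879/0.2 = 4400 > K2 = 242; K2/α21 = 242/1.15 = 210 < K1 = 879.
Since the inequalities point opposite ways, species 1 can invade but species 2 cannot.

species 1 excludes species 2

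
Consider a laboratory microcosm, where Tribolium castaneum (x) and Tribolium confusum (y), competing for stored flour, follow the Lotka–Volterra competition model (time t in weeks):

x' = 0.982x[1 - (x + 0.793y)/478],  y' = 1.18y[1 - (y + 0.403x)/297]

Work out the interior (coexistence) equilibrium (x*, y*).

Setting both brackets to zero gives the nullclines x + 0.793y = 478 and 0.403x + y = 297.
Substituting y = 297 - 0.403x into the first: x(1 - 0.793·0.403) = 478 - 0.793·297.
So x* = 242/0.68 = 356, and then y* = 297 - 0.403·356 = 153.

x* ≈ 356, y* ≈ 153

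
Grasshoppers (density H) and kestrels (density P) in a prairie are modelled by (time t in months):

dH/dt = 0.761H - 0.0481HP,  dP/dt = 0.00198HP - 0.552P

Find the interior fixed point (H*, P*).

H* ≈ 279, P* ≈ 15.8

Set dP/dt = 0 with P > 0: 0.00198H - 0.552 = 0, so H* = 0.552/0.00198 = 279.
Set dH/dt = 0 with H > 0: 0.761 - 0.0481P = 0, so P* = 0.761/0.0481 = 15.8.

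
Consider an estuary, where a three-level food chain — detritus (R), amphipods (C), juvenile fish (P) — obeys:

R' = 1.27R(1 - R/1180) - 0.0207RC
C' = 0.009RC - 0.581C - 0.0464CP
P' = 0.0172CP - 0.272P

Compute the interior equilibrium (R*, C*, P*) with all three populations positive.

R* ≈ 876, C* ≈ 15.8, P* ≈ 157

From dP/dt = 0: 0.0172C* = 0.272, so C* = 15.8.
From dR/dt = 0: 1.27(1 - R*/1180) = 0.0207·15.8, giving R* = 1180·(1 - 0.258) = 876.
From dC/dt = 0: 0.009·876 - 0.581 = 0.0464P*, so P* = 7.3/0.0464 = 157.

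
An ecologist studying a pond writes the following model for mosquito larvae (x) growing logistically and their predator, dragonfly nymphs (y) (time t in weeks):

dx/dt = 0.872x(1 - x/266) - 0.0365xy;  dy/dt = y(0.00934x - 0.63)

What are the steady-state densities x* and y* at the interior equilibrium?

x* ≈ 67.5, y* ≈ 17.8

From dy/dt = 0 with y > 0: 0.00934x* = 0.63, so x* = 67.5.
Substitute into dx/dt = 0: 0.872(1 - 67.5/266) = 0.0365y*.
The bracket is 0.746, giving y* = 0.651/0.0365 = 17.8.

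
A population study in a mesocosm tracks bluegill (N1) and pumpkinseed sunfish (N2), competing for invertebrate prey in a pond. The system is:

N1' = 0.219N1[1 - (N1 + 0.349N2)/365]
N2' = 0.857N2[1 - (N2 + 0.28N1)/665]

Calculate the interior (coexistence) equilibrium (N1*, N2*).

N1* ≈ 147, N2* ≈ 624

Setting both brackets to zero gives the nullclines N1 + 0.349N2 = 365 and 0.28N1 + N2 = 665.
Substituting N2 = 665 - 0.28N1 into the first: N1(1 - 0.349·0.28) = 365 - 0.349·665.
So N1* = 133/0.902 = 147, and then N2* = 665 - 0.28·147 = 624.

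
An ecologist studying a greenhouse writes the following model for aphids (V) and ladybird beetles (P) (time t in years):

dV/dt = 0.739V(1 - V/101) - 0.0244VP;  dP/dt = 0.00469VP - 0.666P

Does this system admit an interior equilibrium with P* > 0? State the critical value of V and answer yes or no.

Threshold V = 142; K < 142, so no, the predator goes extinct.

The predator equation gives dP/dt > 0 only when V > 0.666/0.00469 = 142.
Without the predator, V → K = 101. Since 101 < 142, the predator cannot invade.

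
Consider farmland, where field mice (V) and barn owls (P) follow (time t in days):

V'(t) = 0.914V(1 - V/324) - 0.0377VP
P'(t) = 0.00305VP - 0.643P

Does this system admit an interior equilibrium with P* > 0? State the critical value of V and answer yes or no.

The predator equation gives dP/dt > 0 only when V > 0.643/0.00305 = 211.
Without the predator, V → K = 324. Since 324 > 211, the predator can invade and persist.

Threshold V = 211; K > 211, so yes, the predator persists.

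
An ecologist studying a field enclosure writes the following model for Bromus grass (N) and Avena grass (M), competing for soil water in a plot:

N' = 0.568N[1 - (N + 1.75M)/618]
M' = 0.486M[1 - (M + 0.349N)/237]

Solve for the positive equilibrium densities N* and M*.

Setting both brackets to zero gives the nullclines N + 1.75M = 618 and 0.349N + M = 237.
Substituting M = 237 - 0.349N into the first: N(1 - 1.75·0.349) = 618 - 1.75·237.
So N* = 203/0.389 = 522, and then M* = 237 - 0.349·522 = 54.8.

N* ≈ 522, M* ≈ 54.8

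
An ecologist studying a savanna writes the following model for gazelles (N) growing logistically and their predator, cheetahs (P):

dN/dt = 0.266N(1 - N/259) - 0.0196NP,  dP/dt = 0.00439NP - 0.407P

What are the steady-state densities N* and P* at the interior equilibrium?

N* ≈ 92.7, P* ≈ 8.71

From dP/dt = 0 with P > 0: 0.00439N* = 0.407, so N* = 92.7.
Substitute into dN/dt = 0: 0.266(1 - 92.7/259) = 0.0196P*.
The bracket is 0.642, giving P* = 0.171/0.0196 = 8.71.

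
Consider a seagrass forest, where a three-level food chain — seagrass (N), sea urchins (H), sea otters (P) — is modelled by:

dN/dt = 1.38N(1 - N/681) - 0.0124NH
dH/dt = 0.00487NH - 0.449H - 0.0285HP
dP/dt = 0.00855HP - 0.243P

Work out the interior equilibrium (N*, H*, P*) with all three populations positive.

N* ≈ 507, H* ≈ 28.4, P* ≈ 70.9

From dP/dt = 0: 0.00855H* = 0.243, so H* = 28.4.
From dN/dt = 0: 1.38(1 - N*/681) = 0.0124·28.4, giving N* = 681·(1 - 0.255) = 507.
From dH/dt = 0: 0.00487·507 - 0.449 = 0.0285P*, so P* = 2.02/0.0285 = 70.9.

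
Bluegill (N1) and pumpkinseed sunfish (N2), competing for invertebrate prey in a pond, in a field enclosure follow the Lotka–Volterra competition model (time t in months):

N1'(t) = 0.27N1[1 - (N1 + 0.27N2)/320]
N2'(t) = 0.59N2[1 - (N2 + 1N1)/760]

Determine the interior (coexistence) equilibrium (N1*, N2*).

Setting both brackets to zero gives the nullclines N1 + 0.27N2 = 320 and 1N1 + N2 = 760.
Substituting N2 = 760 - 1N1 into the first: N1(1 - 0.27·1) = 320 - 0.27·760.
So N1* = 115/0.73 = 157, and then N2* = 760 - 1·157 = 603.

N1* ≈ 157, N2* ≈ 603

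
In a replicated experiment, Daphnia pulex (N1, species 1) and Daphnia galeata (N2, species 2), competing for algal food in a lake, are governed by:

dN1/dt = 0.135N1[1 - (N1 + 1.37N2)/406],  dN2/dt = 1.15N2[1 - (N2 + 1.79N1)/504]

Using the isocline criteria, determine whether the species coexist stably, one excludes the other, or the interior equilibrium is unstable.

unstable coexistence (outcome depends on initial conditions)

Compare the nullcline intercepts: K1/α12 = 406/1.37 = 296 < K2 = 504; K2/α21 = 504/1.79 = 282 < K1 = 406.
Since both are reversed, neither can invade when rare; the interior point is a saddle.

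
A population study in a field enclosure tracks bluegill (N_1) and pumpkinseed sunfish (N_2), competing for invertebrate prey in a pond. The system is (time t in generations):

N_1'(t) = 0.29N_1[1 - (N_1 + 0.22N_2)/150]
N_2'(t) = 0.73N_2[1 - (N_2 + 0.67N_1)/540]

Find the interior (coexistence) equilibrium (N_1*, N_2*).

N_1* ≈ 36.6, N_2* ≈ 515

Setting both brackets to zero gives the nullclines N_1 + 0.22N_2 = 150 and 0.67N_1 + N_2 = 540.
Substituting N_2 = 540 - 0.67N_1 into the first: N_1(1 - 0.22·0.67) = 150 - 0.22·540.
So N_1* = 31.2/0.853 = 36.6, and then N_2* = 540 - 0.67·36.6 = 515.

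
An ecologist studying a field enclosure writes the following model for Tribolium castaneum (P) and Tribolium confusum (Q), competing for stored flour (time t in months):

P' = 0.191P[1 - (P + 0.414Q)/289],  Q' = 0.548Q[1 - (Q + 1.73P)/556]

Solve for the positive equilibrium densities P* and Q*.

Setting both brackets to zero gives the nullclines P + 0.414Q = 289 and 1.73P + Q = 556.
Substituting Q = 556 - 1.73P into the first: P(1 - 0.414·1.73) = 289 - 0.414·556.
So P* = 58.8/0.284 = 207, and then Q* = 556 - 1.73·207 = 197.

P* ≈ 207, Q* ≈ 197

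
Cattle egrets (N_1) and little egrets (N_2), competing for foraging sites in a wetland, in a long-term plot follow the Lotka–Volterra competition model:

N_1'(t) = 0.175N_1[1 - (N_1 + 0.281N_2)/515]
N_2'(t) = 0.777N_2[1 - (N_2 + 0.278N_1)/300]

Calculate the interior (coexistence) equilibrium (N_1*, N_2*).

N_1* ≈ 467, N_2* ≈ 170

Setting both brackets to zero gives the nullclines N_1 + 0.281N_2 = 515 and 0.278N_1 + N_2 = 300.
Substituting N_2 = 300 - 0.278N_1 into the first: N_1(1 - 0.281·0.278) = 515 - 0.281·300.
So N_1* = 431/0.922 = 467, and then N_2* = 300 - 0.278·467 = 170.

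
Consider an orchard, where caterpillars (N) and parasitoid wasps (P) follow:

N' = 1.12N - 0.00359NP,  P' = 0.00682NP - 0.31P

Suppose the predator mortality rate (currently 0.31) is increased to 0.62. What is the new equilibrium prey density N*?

At the interior fixed point, setting dP/dt = 0 with P > 0 fixes N* = (predator death rate)/(NP coefficient) — independent of the other coefficients.
With the change, N* = 0.62/0.00682 = 90.9; it rises from 45.5.

N* ≈ 90.9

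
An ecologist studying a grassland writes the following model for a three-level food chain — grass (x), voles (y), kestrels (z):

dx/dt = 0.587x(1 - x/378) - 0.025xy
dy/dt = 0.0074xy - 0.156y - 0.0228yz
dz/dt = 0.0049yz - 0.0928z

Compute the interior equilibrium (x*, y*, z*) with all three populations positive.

x* ≈ 73.1, y* ≈ 18.9, z* ≈ 16.9

From dz/dt = 0: 0.0049y* = 0.0928, so y* = 18.9.
From dx/dt = 0: 0.587(1 - x*/378) = 0.025·18.9, giving x* = 378·(1 - 0.807) = 73.1.
From dy/dt = 0: 0.0074·73.1 - 0.156 = 0.0228z*, so z* = 0.385/0.0228 = 16.9.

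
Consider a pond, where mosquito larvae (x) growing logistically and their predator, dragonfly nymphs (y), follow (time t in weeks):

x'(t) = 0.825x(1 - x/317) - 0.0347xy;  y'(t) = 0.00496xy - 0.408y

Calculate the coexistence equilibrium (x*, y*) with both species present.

From dy/dt = 0 with y > 0: 0.00496x* = 0.408, so x* = 82.3.
Substitute into dx/dt = 0: 0.825(1 - 82.3/317) = 0.0347y*.
The bracket is 0.741, giving y* = 0.611/0.0347 = 17.6.

x* ≈ 82.3, y* ≈ 17.6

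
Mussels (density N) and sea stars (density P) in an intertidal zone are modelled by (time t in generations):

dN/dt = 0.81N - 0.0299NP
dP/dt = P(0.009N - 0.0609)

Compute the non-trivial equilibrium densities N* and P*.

Set dP/dt = 0 with P > 0: 0.009N - 0.0609 = 0, so N* = 0.0609/0.009 = 6.77.
Set dN/dt = 0 with N > 0: 0.81 - 0.0299P = 0, so P* = 0.81/0.0299 = 27.1.

N* ≈ 6.77, P* ≈ 27.1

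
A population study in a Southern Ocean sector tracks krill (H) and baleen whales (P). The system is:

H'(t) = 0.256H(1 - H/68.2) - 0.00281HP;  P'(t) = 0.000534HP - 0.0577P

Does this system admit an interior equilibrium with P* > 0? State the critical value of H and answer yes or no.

The predator equation gives dP/dt > 0 only when H > 0.0577/0.000534 = 108.
Without the predator, H → K = 68.2. Since 68.2 < 108, the predator cannot invade.

Threshold H = 108; K < 108, so no, the predator goes extinct.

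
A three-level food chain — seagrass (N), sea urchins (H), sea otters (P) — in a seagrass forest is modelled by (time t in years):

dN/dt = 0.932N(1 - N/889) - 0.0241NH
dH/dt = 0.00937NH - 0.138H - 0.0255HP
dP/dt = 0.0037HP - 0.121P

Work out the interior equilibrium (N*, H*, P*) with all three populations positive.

From dP/dt = 0: 0.0037H* = 0.121, so H* = 32.7.
From dN/dt = 0: 0.932(1 - N*/889) = 0.0241·32.7, giving N* = 889·(1 - 0.846) = 137.
From dH/dt = 0: 0.00937·137 - 0.138 = 0.0255P*, so P* = 1.15/0.0255 = 45.

N* ≈ 137, H* ≈ 32.7, P* ≈ 45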